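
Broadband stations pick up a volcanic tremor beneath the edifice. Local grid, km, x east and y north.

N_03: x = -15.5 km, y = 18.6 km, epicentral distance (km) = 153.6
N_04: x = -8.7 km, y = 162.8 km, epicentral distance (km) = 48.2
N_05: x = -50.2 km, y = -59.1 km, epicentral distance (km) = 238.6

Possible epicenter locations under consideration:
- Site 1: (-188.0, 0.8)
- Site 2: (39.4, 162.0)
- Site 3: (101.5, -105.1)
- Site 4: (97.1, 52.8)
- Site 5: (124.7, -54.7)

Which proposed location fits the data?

Site 2

For each candidate, compare |candidate − station| to the reported distance:
Site 1: residuals N_03 19.8, N_04 193.4, N_05 88.3 → max 193.4 km
Site 2: residuals N_03 0.1, N_04 0.1, N_05 0.0 → max 0.1 km
Site 3: residuals N_03 16.7, N_04 241.5, N_05 80.1 → max 241.5 km
Site 4: residuals N_03 35.9, N_04 104.4, N_05 53.6 → max 104.4 km
Site 5: residuals N_03 4.6, N_04 207.0, N_05 63.6 → max 207.0 km
Only Site 2 has all residuals ≈ 0.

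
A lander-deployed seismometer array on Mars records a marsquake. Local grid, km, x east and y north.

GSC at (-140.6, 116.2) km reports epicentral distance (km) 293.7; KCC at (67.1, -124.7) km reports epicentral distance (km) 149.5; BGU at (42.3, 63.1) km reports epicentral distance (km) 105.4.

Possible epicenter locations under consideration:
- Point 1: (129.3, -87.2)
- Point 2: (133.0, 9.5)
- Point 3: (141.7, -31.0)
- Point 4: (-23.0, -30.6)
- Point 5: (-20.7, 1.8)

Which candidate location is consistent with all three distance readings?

Point 2

For each candidate, compare |candidate − station| to the reported distance:
Point 1: residuals GSC 44.3, KCC 76.9, BGU 68.3 → max 76.9 km
Point 2: residuals GSC 0.0, KCC 0.0, BGU 0.0 → max 0.0 km
Point 3: residuals GSC 24.7, KCC 29.7, BGU 31.5 → max 31.5 km
Point 4: residuals GSC 105.6, KCC 19.2, BGU 8.8 → max 105.6 km
Point 5: residuals GSC 128.0, KCC 4.5, BGU 17.5 → max 128.0 km
Only Point 2 has all residuals ≈ 0.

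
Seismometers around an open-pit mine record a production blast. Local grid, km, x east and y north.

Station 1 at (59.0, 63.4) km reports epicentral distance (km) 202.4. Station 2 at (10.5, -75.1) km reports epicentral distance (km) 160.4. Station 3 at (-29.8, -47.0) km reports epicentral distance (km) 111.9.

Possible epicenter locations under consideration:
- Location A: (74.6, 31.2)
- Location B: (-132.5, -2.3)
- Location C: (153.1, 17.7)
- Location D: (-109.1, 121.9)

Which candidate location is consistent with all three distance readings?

Location B

For each candidate, compare |candidate − station| to the reported distance:
Location A: residuals Station 1 166.6, Station 2 36.3, Station 3 18.5 → max 166.6 km
Location B: residuals Station 1 0.1, Station 2 0.1, Station 3 0.1 → max 0.1 km
Location C: residuals Station 1 97.8, Station 2 9.7, Station 3 82.1 → max 97.8 km
Location D: residuals Station 1 24.4, Station 2 70.1, Station 3 74.7 → max 74.7 km
Only Location B has all residuals ≈ 0.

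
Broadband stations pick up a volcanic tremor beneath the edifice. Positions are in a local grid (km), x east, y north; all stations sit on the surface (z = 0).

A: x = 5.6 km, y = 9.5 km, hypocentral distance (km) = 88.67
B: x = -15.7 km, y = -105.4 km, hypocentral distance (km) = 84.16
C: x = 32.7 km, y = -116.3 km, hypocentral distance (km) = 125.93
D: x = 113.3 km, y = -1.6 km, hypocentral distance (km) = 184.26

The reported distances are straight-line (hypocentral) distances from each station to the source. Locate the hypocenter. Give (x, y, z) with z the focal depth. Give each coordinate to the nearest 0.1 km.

Each station gives a sphere (x−x_i)² + (y−y_i)² + z² = d_i² (stations at z=0).
Subtracting the A sphere from B and C: z² cancels, leaving linear equations in x and y:
-42.6 x − 229.8 y = 12013.50
54.2 x − 251.6 y = 6477.37
Solving: x ≈ -66.201, y ≈ -40.006 km (keep extra digits for the depth step; rounded: -66.2, -40.0).
Then from the A sphere: z² = 88.67² − (x − 5.6)² − (y − 9.5)² with x = -66.201, y = -40.006, so z ≈ 16.004 ≈ 16.0 km.

(-66.2, -40.0, 16.0)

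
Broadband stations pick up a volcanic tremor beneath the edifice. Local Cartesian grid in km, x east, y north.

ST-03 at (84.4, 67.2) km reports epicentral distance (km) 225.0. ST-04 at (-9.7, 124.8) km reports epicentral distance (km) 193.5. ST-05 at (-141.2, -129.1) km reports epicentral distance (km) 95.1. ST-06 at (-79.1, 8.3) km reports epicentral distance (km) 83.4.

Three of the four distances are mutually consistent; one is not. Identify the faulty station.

Solve using three stations at a time. Using ST-03, ST-04, ST-05 (subtract circle equations pairwise → linear system) gives (x, y) ≈ (-114.6, -37.8).
Distances from that point to each station vs reported:
  ST-03: calculated 225.0 vs reported 225.0 → residual 0.0 km
  ST-04: calculated 193.5 vs reported 193.5 → residual 0.0 km
  ST-05: calculated 95.1 vs reported 95.1 → residual 0.0 km
  ST-06: calculated 58.2 vs reported 83.4 → residual 25.2 km
ST-03, ST-04, ST-05 are mutually consistent (residuals ≈ 0); ST-06 is off by 25.2 km.

ST-06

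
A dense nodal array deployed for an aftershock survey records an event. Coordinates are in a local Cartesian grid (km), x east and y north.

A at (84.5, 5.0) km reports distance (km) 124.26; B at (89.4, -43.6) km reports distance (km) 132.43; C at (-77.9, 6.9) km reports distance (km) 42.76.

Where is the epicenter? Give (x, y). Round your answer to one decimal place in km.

(-38.8, -10.4)

Circle about each station: (x − 84.5)² + (y − 5.0)² = 124.26²; (x − 89.4)² + (y + 43.6)² = 132.43²; (x + 77.9)² + (y − 6.9)² = 42.76².
Subtracting the A equation from the B and C equations removes the quadratic terms:
9.8 x − 97.2 y = 630.91
-324.8 x + 3.8 y = 12562.90
Solving the 2×2 system: x ≈ -38.8, y ≈ -10.4 km.
Check against A (with the unrounded x, y): √((x − 84.5)²+(y − 5.0)²) = 124.26 ≈ 124.26 km. ✓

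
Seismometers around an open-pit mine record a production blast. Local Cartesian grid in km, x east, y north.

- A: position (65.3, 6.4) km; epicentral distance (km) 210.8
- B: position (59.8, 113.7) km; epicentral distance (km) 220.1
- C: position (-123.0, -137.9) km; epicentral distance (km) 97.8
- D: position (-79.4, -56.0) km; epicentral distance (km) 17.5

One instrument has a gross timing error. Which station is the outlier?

A

Solve using three stations at a time. Using B, C, D (subtract circle equations pairwise → linear system) gives (x, y) ≈ (-92.8, -44.9).
Distances from that point to each station vs reported:
  A: calculated 166.2 vs reported 210.8 → residual 44.6 km
  B: calculated 220.1 vs reported 220.1 → residual 0.0 km
  C: calculated 97.8 vs reported 97.8 → residual 0.0 km
  D: calculated 17.4 vs reported 17.5 → residual 0.1 km
B, C, D are mutually consistent (residuals ≈ 0); A is off by 44.6 km.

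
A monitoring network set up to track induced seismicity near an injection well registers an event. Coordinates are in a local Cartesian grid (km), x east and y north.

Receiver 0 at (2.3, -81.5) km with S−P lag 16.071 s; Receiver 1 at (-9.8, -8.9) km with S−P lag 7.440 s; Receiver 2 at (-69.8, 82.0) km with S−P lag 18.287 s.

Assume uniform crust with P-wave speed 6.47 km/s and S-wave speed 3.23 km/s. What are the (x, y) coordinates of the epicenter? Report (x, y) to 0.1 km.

Distance from S−P lag: d = Δt · v_P v_S / (v_P − v_S) = Δt · (6.47·3.23)/(6.47−3.23) ≈ 6.4500·Δt.
So d_Receiver 0 = 103.66, d_Receiver 1 = 47.99, d_Receiver 2 = 117.95 km.
Circle about each station: (x − 2.3)² + (y + 81.5)² = 103.66²; (x + 9.8)² + (y + 8.9)² = 47.99²; (x + 69.8)² + (y − 82.0)² = 117.95².
Subtracting the Receiver 0 equation from the Receiver 1 and Receiver 2 equations removes the quadratic terms:
-24.2 x + 145.2 y = 1970.07
-144.2 x + 327.0 y = 1781.69
Solving the 2×2 system: x ≈ 29.6, y ≈ 18.5 km.

29.6 km east, 18.5 km north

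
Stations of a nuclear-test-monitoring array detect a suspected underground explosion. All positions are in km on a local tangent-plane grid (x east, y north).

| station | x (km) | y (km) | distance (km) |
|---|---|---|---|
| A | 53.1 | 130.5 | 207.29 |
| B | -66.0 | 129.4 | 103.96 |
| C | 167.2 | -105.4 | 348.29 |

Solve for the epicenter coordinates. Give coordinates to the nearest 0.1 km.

(-140.8, 57.2)

Circle about each station: (x − 53.1)² + (y − 130.5)² = 207.29²; (x + 66.0)² + (y − 129.4)² = 103.96²; (x − 167.2)² + (y + 105.4)² = 348.29².
Subtracting the A equation from the B and C equations removes the quadratic terms:
-238.2 x − 2.2 y = 33411.96
228.2 x − 471.8 y = -59121.64
Solving the 2×2 system: x ≈ -140.8, y ≈ 57.2 km.
Check against A (with the unrounded x, y): √((x − 53.1)²+(y − 130.5)²) = 207.29 ≈ 207.29 km. ✓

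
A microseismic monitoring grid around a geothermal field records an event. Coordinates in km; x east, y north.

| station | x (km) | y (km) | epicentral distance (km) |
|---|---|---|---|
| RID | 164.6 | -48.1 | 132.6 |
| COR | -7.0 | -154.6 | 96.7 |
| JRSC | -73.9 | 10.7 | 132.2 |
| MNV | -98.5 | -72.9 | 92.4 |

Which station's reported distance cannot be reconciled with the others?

Solve using three stations at a time. Using RID, COR, JRSC (subtract circle equations pairwise → linear system) gives (x, y) ≈ (33.3, -66.7).
Distances from that point to each station vs reported:
  RID: calculated 132.6 vs reported 132.6 → residual 0.0 km
  COR: calculated 96.7 vs reported 96.7 → residual 0.0 km
  JRSC: calculated 132.2 vs reported 132.2 → residual 0.0 km
  MNV: calculated 131.9 vs reported 92.4 → residual 39.5 km
RID, COR, JRSC are mutually consistent (residuals ≈ 0); MNV is off by 39.5 km.

MNV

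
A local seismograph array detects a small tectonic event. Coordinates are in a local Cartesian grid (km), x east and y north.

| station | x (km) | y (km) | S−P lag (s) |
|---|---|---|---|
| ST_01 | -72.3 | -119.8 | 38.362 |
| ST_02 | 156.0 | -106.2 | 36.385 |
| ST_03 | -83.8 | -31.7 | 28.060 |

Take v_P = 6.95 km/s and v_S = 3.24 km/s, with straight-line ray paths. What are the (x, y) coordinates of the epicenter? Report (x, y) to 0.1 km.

Distance from S−P lag: d = Δt · v_P v_S / (v_P − v_S) = Δt · (6.95·3.24)/(6.95−3.24) ≈ 6.0695·Δt.
So d_ST_01 = 232.84, d_ST_02 = 220.84, d_ST_03 = 170.31 km.
Circle about each station: (x + 72.3)² + (y + 119.8)² = 232.84²; (x − 156.0)² + (y + 106.2)² = 220.84²; (x + 83.8)² + (y + 31.7)² = 170.31².
Subtracting the ST_01 equation from the ST_02 and ST_03 equations removes the quadratic terms:
456.6 x + 27.2 y = 21479.27
-23.0 x + 176.2 y = 13656.97
Solving the 2×2 system: x ≈ 42.1, y ≈ 83.0 km.

(42.1, 83.0)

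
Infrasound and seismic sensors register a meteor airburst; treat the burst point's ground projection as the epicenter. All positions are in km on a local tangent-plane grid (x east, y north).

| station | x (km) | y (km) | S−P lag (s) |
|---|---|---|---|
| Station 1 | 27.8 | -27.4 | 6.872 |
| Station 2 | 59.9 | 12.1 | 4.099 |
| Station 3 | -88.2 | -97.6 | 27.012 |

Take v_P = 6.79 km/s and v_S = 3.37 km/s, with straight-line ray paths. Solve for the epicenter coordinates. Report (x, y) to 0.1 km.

71.4 km east, -12.8 km north

Distance from S−P lag: d = Δt · v_P v_S / (v_P − v_S) = Δt · (6.79·3.37)/(6.79−3.37) ≈ 6.6907·Δt.
So d_Station 1 = 45.98, d_Station 2 = 27.43, d_Station 3 = 180.73 km.
Circle about each station: (x − 27.8)² + (y + 27.4)² = 45.98²; (x − 59.9)² + (y − 12.1)² = 27.43²; (x + 88.2)² + (y + 97.6)² = 180.73².
Subtracting the Station 1 equation from the Station 2 and Station 3 equations removes the quadratic terms:
64.2 x + 79.0 y = 3572.58
-232.0 x − 140.4 y = -14767.77
Solving the 2×2 system: x ≈ 71.4, y ≈ -12.8 km.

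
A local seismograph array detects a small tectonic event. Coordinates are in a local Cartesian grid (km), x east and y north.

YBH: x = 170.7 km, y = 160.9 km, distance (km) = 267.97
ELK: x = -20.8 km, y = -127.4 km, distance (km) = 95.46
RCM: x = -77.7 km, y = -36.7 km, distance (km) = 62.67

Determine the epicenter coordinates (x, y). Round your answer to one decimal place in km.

Circle about each station: (x − 170.7)² + (y − 160.9)² = 267.97²; (x + 20.8)² + (y + 127.4)² = 95.46²; (x + 77.7)² + (y + 36.7)² = 62.67².
Subtracting the YBH equation from the ELK and RCM equations removes the quadratic terms:
-383.0 x − 576.6 y = 24331.41
-496.8 x − 395.2 y = 20237.27
Solving the 2×2 system: x ≈ -15.2, y ≈ -32.1 km.
Check against YBH (with the unrounded x, y): √((x − 170.7)²+(y − 160.9)²) = 267.97 ≈ 267.97 km. ✓

-15.2 km east, -32.1 km north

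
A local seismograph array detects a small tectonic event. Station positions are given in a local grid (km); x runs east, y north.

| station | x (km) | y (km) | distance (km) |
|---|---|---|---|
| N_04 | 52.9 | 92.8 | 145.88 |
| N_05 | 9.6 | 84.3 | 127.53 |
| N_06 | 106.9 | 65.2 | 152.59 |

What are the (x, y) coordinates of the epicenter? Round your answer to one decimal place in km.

x ≈ -0.9 km, y ≈ -42.8 km

Circle about each station: (x − 52.9)² + (y − 92.8)² = 145.88²; (x − 9.6)² + (y − 84.3)² = 127.53²; (x − 106.9)² + (y − 65.2)² = 152.59².
Subtracting the N_04 equation from the N_05 and N_06 equations removes the quadratic terms:
-86.6 x − 17.0 y = 805.47
108.0 x − 55.2 y = 2265.67
Solving the 2×2 system: x ≈ -0.9, y ≈ -42.8 km.
Check against N_04 (with the unrounded x, y): √((x − 52.9)²+(y − 92.8)²) = 145.89 ≈ 145.88 km. ✓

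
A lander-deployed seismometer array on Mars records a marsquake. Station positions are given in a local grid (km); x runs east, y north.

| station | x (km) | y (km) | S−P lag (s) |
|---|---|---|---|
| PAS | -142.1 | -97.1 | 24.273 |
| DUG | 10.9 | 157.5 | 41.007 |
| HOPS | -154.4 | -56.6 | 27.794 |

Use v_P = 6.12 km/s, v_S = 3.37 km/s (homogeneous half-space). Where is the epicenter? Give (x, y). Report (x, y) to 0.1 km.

32.3 km east, -149.3 km north

Distance from S−P lag: d = Δt · v_P v_S / (v_P − v_S) = Δt · (6.12·3.37)/(6.12−3.37) ≈ 7.4998·Δt.
So d_PAS = 182.04, d_DUG = 307.54, d_HOPS = 208.45 km.
Circle about each station: (x + 142.1)² + (y + 97.1)² = 182.04²; (x − 10.9)² + (y − 157.5)² = 307.54²; (x + 154.4)² + (y + 56.6)² = 208.45².
Subtracting the PAS equation from the DUG and HOPS equations removes the quadratic terms:
306.0 x + 509.2 y = -66138.05
-24.6 x + 81.0 y = -12890.74
Solving the 2×2 system: x ≈ 32.3, y ≈ -149.3 km.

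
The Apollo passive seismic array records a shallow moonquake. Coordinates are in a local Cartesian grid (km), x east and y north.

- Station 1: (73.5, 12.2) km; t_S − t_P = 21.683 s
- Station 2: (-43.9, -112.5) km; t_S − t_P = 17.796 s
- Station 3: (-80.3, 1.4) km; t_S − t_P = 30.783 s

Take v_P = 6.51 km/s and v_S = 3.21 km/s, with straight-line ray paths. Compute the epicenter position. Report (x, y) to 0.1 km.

Distance from S−P lag: d = Δt · v_P v_S / (v_P − v_S) = Δt · (6.51·3.21)/(6.51−3.21) ≈ 6.3325·Δt.
So d_Station 1 = 137.31, d_Station 2 = 112.69, d_Station 3 = 194.93 km.
Circle about each station: (x − 73.5)² + (y − 12.2)² = 137.31²; (x + 43.9)² + (y + 112.5)² = 112.69²; (x + 80.3)² + (y − 1.4)² = 194.93².
Subtracting the Station 1 equation from the Station 2 and Station 3 equations removes the quadratic terms:
-234.8 x − 249.4 y = 15187.37
-307.6 x − 21.6 y = -18244.71
Solving the 2×2 system: x ≈ 68.1, y ≈ -125.0 km.

x ≈ 68.1 km, y ≈ -125.0 km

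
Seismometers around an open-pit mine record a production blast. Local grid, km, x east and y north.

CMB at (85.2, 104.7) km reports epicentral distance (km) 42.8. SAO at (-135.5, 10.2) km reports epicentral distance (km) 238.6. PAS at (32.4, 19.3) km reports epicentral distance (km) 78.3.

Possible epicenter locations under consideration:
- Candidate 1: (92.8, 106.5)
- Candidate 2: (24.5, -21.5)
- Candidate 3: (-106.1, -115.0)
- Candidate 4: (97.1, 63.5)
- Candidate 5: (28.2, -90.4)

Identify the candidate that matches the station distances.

Candidate 4

For each candidate, compare |candidate − station| to the reported distance:
Candidate 1: residuals CMB 35.0, SAO 9.2, PAS 27.8 → max 35.0 km
Candidate 2: residuals CMB 97.2, SAO 75.5, PAS 36.7 → max 97.2 km
Candidate 3: residuals CMB 248.5, SAO 110.0, PAS 114.6 → max 248.5 km
Candidate 4: residuals CMB 0.1, SAO 0.0, PAS 0.1 → max 0.1 km
Candidate 5: residuals CMB 160.5, SAO 46.5, PAS 31.5 → max 160.5 km
Only Candidate 4 has all residuals ≈ 0.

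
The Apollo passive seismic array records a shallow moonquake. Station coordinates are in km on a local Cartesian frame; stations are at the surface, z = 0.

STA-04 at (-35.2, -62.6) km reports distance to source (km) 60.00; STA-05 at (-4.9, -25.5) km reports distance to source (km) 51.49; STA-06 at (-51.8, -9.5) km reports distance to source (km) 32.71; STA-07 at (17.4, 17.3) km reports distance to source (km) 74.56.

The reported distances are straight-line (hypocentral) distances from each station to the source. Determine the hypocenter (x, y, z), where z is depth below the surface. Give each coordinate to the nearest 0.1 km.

Each station gives a sphere (x−x_i)² + (y−y_i)² + z² = d_i² (stations at z=0).
Subtracting the STA-04 sphere from STA-05 and STA-06: z² cancels, leaving linear equations in x and y:
60.6 x + 74.2 y = -3534.76
-33.2 x + 106.2 y = 145.75
Solving: x ≈ -43.398, y ≈ -12.195 km (keep extra digits for the depth step; rounded: -43.4, -12.2).
Then from the STA-04 sphere: z² = 60.00² − (x + 35.2)² − (y + 62.6)² with x = -43.398, y = -12.195, so z ≈ 31.498 ≈ 31.5 km.

x ≈ -43.4 km, y ≈ -12.2 km, depth ≈ 31.5 km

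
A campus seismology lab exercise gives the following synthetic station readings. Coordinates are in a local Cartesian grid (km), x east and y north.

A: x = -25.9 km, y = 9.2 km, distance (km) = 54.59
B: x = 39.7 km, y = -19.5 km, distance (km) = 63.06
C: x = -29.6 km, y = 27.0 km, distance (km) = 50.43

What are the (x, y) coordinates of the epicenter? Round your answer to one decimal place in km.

Circle about each station: (x + 25.9)² + (y − 9.2)² = 54.59²; (x − 39.7)² + (y + 19.5)² = 63.06²; (x + 29.6)² + (y − 27.0)² = 50.43².
Subtracting pairs of circle equations eliminates x²+y² and gives linear equations (the radical axes):
131.2 x − 57.4 y = 204.39
-7.4 x + 35.6 y = 1286.59
Solving the 2×2 system: x ≈ 19.1, y ≈ 40.1 km.
Check against A (with the unrounded x, y): √((x + 25.9)²+(y − 9.2)²) = 54.60 ≈ 54.59 km. ✓

19.1 km east, 40.1 km north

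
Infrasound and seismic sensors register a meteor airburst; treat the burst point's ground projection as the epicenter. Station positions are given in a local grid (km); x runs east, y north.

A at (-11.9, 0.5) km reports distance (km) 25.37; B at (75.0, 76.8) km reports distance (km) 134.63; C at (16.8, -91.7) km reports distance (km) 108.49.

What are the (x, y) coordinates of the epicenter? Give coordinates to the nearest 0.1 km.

Circle about each station: (x + 11.9)² + (y − 0.5)² = 25.37²; (x − 75.0)² + (y − 76.8)² = 134.63²; (x − 16.8)² + (y + 91.7)² = 108.49².
Subtracting pairs of circle equations eliminates x²+y² and gives linear equations (the radical axes):
173.8 x + 152.6 y = -6100.22
57.4 x − 184.4 y = -2577.17
Solving the 2×2 system: x ≈ -37.2, y ≈ 2.4 km.

-37.2 km east, 2.4 km north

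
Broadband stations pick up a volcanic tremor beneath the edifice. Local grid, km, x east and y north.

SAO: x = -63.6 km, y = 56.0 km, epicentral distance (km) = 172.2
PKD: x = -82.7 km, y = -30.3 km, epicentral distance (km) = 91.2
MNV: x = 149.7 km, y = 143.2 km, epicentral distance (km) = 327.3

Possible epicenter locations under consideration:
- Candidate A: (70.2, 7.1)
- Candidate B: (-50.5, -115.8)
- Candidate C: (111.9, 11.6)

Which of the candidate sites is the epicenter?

Candidate B

For each candidate, compare |candidate − station| to the reported distance:
Candidate A: residuals SAO 29.7, PKD 66.2, MNV 169.7 → max 169.7 km
Candidate B: residuals SAO 0.1, PKD 0.2, MNV 0.1 → max 0.2 km
Candidate C: residuals SAO 8.8, PKD 107.9, MNV 190.4 → max 190.4 km
Only Candidate B has all residuals ≈ 0.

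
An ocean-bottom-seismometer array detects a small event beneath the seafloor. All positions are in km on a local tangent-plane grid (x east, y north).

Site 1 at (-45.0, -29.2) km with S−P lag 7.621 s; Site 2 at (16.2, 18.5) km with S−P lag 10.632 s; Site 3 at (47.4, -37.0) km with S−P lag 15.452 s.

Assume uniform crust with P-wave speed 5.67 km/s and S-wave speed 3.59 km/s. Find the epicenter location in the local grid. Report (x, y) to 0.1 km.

(-86.9, 32.5)

Distance from S−P lag: d = Δt · v_P v_S / (v_P − v_S) = Δt · (5.67·3.59)/(5.67−3.59) ≈ 9.7862·Δt.
So d_Site 1 = 74.58, d_Site 2 = 104.05, d_Site 3 = 151.22 km.
Circle about each station: (x + 45.0)² + (y + 29.2)² = 74.58²; (x − 16.2)² + (y − 18.5)² = 104.05²; (x − 47.4)² + (y + 37.0)² = 151.22².
Subtracting pairs of circle equations eliminates x²+y² and gives linear equations (the radical axes):
122.4 x + 95.4 y = -7537.18
184.8 x − 15.6 y = -16567.19
Solving the 2×2 system: x ≈ -86.9, y ≈ 32.5 km.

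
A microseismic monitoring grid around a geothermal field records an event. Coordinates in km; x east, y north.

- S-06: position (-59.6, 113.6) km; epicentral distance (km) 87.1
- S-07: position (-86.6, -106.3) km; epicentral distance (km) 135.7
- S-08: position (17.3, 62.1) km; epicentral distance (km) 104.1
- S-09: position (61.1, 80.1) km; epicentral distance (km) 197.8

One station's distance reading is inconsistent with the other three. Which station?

S-09

Solve using three stations at a time. Using S-06, S-07, S-08 (subtract circle equations pairwise → linear system) gives (x, y) ≈ (-81.5, 29.3).
Distances from that point to each station vs reported:
  S-06: calculated 87.1 vs reported 87.1 → residual 0.0 km
  S-07: calculated 135.7 vs reported 135.7 → residual 0.0 km
  S-08: calculated 104.1 vs reported 104.1 → residual 0.0 km
  S-09: calculated 151.4 vs reported 197.8 → residual 46.4 km
S-06, S-07, S-08 are mutually consistent (residuals ≈ 0); S-09 is off by 46.4 km.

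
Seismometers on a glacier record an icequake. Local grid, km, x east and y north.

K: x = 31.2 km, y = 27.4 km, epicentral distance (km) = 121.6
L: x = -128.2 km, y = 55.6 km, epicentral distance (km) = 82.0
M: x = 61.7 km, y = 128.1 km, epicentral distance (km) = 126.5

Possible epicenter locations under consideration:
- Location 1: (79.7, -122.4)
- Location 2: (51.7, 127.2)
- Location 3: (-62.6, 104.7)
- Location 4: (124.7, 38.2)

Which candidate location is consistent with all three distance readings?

Location 3

For each candidate, compare |candidate − station| to the reported distance:
Location 1: residuals K 35.9, L 191.7, M 124.6 → max 191.7 km
Location 2: residuals K 19.7, L 111.6, M 116.5 → max 116.5 km
Location 3: residuals K 0.1, L 0.1, M 0.0 → max 0.1 km
Location 4: residuals K 27.5, L 171.5, M 16.7 → max 171.5 km
Only Location 3 has all residuals ≈ 0.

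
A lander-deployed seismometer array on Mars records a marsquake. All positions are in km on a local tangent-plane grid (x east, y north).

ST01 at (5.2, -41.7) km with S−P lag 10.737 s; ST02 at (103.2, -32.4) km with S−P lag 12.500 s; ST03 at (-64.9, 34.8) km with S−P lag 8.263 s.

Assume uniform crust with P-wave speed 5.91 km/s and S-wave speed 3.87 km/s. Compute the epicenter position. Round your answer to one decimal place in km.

x ≈ 17.0 km, y ≈ 78.1 km

Distance from S−P lag: d = Δt · v_P v_S / (v_P − v_S) = Δt · (5.91·3.87)/(5.91−3.87) ≈ 11.2116·Δt.
So d_ST01 = 120.38, d_ST02 = 140.15, d_ST03 = 92.64 km.
Circle about each station: (x − 5.2)² + (y + 41.7)² = 120.38²; (x − 103.2)² + (y + 32.4)² = 140.15²; (x + 64.9)² + (y − 34.8)² = 92.64².
Subtracting the ST01 equation from the ST02 and ST03 equations removes the quadratic terms:
196.0 x + 18.6 y = 4783.39
-140.2 x + 153.0 y = 9566.29
Solving the 2×2 system: x ≈ 17.0, y ≈ 78.1 km.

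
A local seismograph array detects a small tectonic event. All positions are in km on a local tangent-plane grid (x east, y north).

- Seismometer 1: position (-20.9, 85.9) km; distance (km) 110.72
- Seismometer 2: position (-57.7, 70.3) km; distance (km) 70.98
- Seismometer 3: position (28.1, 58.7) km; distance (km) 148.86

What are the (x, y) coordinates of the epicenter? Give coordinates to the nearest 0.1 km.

Circle about each station: (x + 20.9)² + (y − 85.9)² = 110.72²; (x + 57.7)² + (y − 70.3)² = 70.98²; (x − 28.1)² + (y − 58.7)² = 148.86².
Subtracting the Seismometer 1 equation from the Seismometer 2 and Seismometer 3 equations removes the quadratic terms:
-73.6 x − 31.2 y = 7676.52
98.0 x − 54.4 y = -13480.70
Solving the 2×2 system: x ≈ -118.7, y ≈ 34.0 km.
Check against Seismometer 1 (with the unrounded x, y): √((x + 20.9)²+(y − 85.9)²) = 110.73 ≈ 110.72 km. ✓

x ≈ -118.7 km, y ≈ 34.0 km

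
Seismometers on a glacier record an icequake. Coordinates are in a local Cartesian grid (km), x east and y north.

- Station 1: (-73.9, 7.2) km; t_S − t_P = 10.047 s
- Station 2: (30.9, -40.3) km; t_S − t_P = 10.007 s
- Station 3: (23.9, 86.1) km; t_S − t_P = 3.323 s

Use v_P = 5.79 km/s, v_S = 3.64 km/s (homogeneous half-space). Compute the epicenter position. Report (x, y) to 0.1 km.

Distance from S−P lag: d = Δt · v_P v_S / (v_P − v_S) = Δt · (5.79·3.64)/(5.79−3.64) ≈ 9.8026·Δt.
So d_Station 1 = 98.49, d_Station 2 = 98.09, d_Station 3 = 32.57 km.
Circle about each station: (x + 73.9)² + (y − 7.2)² = 98.49²; (x − 30.9)² + (y + 40.3)² = 98.09²; (x − 23.9)² + (y − 86.1)² = 32.57².
Subtracting pairs of circle equations eliminates x²+y² and gives linear equations (the radical axes):
209.6 x − 95.0 y = -2855.52
195.6 x + 157.8 y = 11110.85
Solving the 2×2 system: x ≈ 11.7, y ≈ 55.9 km.

x ≈ 11.7 km, y ≈ 55.9 km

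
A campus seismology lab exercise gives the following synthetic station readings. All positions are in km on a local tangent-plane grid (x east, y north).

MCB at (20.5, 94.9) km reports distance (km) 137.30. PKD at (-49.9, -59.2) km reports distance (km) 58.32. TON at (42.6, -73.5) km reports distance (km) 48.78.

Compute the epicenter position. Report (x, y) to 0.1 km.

Circle about each station: (x − 20.5)² + (y − 94.9)² = 137.30²; (x + 49.9)² + (y + 59.2)² = 58.32²; (x − 42.6)² + (y + 73.5)² = 48.78².
Subtracting pairs of circle equations eliminates x²+y² and gives linear equations (the radical axes):
-140.8 x − 308.2 y = 12018.46
44.2 x − 336.8 y = 14262.55
Solving the 2×2 system: x ≈ 5.7, y ≈ -41.6 km.

x ≈ 5.7 km, y ≈ -41.6 km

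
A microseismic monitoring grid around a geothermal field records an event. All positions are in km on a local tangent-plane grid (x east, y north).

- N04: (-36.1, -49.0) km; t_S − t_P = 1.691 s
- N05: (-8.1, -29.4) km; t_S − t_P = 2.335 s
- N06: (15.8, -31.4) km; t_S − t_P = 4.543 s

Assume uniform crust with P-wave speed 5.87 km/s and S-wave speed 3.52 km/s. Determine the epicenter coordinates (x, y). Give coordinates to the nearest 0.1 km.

Distance from S−P lag: d = Δt · v_P v_S / (v_P − v_S) = Δt · (5.87·3.52)/(5.87−3.52) ≈ 8.7925·Δt.
So d_N04 = 14.87, d_N05 = 20.53, d_N06 = 39.94 km.
Circle about each station: (x + 36.1)² + (y + 49.0)² = 14.87²; (x + 8.1)² + (y + 29.4)² = 20.53²; (x − 15.8)² + (y + 31.4)² = 39.94².
Subtracting pairs of circle equations eliminates x²+y² and gives linear equations (the radical axes):
56.0 x + 39.2 y = -2974.60
103.8 x + 35.2 y = -3842.70
Solving the 2×2 system: x ≈ -21.9, y ≈ -44.6 km.

x ≈ -21.9 km, y ≈ -44.6 km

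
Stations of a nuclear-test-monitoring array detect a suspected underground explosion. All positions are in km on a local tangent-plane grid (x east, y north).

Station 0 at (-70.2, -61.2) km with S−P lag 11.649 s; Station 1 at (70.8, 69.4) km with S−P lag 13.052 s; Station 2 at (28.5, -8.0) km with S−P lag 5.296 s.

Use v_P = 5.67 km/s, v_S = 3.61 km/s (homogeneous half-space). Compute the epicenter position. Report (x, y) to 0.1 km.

Distance from S−P lag: d = Δt · v_P v_S / (v_P − v_S) = Δt · (5.67·3.61)/(5.67−3.61) ≈ 9.9363·Δt.
So d_Station 0 = 115.75, d_Station 1 = 129.69, d_Station 2 = 52.62 km.
Circle about each station: (x + 70.2)² + (y + 61.2)² = 115.75²; (x − 70.8)² + (y − 69.4)² = 129.69²; (x − 28.5)² + (y + 8.0)² = 52.62².
Subtracting pairs of circle equations eliminates x²+y² and gives linear equations (the radical axes):
282.0 x + 261.2 y = -2265.91
197.4 x + 106.4 y = 2831.97
Solving the 2×2 system: x ≈ 45.5, y ≈ -57.8 km.

(45.5, -57.8)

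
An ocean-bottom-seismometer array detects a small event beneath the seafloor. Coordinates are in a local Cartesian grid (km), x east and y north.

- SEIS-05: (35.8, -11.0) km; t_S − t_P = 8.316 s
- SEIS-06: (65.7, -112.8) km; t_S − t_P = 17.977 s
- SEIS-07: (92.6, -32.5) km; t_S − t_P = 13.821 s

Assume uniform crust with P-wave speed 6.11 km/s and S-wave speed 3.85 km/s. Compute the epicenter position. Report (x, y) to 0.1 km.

Distance from S−P lag: d = Δt · v_P v_S / (v_P − v_S) = Δt · (6.11·3.85)/(6.11−3.85) ≈ 10.4086·Δt.
So d_SEIS-05 = 86.56, d_SEIS-06 = 187.12, d_SEIS-07 = 143.86 km.
Circle about each station: (x − 35.8)² + (y + 11.0)² = 86.56²; (x − 65.7)² + (y + 112.8)² = 187.12²; (x − 92.6)² + (y + 32.5)² = 143.86².
Subtracting pairs of circle equations eliminates x²+y² and gives linear equations (the radical axes):
59.8 x − 203.6 y = -11883.57
113.6 x − 43.0 y = -4974.70
Solving the 2×2 system: x ≈ -24.4, y ≈ 51.2 km.

(-24.4, 51.2)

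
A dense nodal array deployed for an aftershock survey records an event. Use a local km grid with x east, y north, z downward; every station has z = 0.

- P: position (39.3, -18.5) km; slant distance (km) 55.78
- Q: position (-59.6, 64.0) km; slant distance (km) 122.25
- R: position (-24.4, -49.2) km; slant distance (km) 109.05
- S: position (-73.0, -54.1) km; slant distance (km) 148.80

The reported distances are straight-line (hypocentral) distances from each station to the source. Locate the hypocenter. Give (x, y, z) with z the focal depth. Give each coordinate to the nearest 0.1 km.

Each station gives a sphere (x−x_i)² + (y−y_i)² + z² = d_i² (stations at z=0).
Subtracting the P sphere from Q and R: z² cancels, leaving linear equations in x and y:
-197.8 x + 165.0 y = -6072.23
-127.4 x − 61.4 y = -7651.23
Solving: x ≈ 49.306, y ≈ 22.306 km (keep extra digits for the depth step; rounded: 49.3, 22.3).
Then from the P sphere: z² = 55.78² − (x − 39.3)² − (y + 18.5)² with x = 49.306, y = 22.306, so z ≈ 36.690 ≈ 36.7 km.

x ≈ 49.3 km, y ≈ 22.3 km, depth ≈ 36.7 km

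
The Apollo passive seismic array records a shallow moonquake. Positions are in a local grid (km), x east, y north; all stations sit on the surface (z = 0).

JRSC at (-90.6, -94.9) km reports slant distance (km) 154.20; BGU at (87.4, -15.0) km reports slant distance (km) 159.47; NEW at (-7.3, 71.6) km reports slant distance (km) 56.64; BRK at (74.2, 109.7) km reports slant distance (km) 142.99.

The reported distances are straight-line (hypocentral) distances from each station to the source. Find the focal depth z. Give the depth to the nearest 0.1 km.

Each station gives a sphere (x−x_i)² + (y−y_i)² + z² = d_i² (stations at z=0).
Subtracting the JRSC sphere from BGU and NEW: z² cancels, leaving linear equations in x and y:
356.0 x + 159.8 y = -11003.65
166.6 x + 333.0 y = 8535.03
Solving: x ≈ -54.698, y ≈ 52.996 km (keep extra digits for the depth step; rounded: -54.7, 53.0).
Then from the JRSC sphere: z² = 154.20² − (x + 90.6)² − (y + 94.9)² with x = -54.698, y = 52.996, so z ≈ 24.808 ≈ 24.8 km.

z ≈ 24.8 km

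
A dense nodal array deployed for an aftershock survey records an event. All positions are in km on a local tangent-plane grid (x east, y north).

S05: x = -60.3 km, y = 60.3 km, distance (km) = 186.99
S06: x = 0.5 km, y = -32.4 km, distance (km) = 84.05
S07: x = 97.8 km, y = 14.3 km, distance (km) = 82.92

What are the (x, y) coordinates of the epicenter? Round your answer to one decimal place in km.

Circle about each station: (x + 60.3)² + (y − 60.3)² = 186.99²; (x − 0.5)² + (y + 32.4)² = 84.05²; (x − 97.8)² + (y − 14.3)² = 82.92².
Subtracting pairs of circle equations eliminates x²+y² and gives linear equations (the radical axes):
121.6 x − 185.4 y = 21678.69
316.2 x − 92.0 y = 30586.68
Solving the 2×2 system: x ≈ 77.5, y ≈ -66.1 km.

(77.5, -66.1)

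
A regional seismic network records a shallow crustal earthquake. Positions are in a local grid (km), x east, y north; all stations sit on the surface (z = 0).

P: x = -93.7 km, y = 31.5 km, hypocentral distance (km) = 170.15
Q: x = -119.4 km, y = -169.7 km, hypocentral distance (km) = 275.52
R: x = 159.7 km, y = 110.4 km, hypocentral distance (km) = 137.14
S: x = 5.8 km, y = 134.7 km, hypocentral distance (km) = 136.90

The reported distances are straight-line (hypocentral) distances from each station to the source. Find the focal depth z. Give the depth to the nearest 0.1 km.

55.0 km

Each station gives a sphere (x−x_i)² + (y−y_i)² + z² = d_i² (stations at z=0).
Subtracting the P sphere from Q and R: z² cancels, leaving linear equations in x and y:
-51.4 x − 402.4 y = -13677.74
506.8 x + 157.8 y = 38063.95
Solving: x ≈ 67.196, y ≈ 25.407 km (keep extra digits for the depth step; rounded: 67.2, 25.4).
Then from the P sphere: z² = 170.15² − (x + 93.7)² − (y − 31.5)² with x = 67.196, y = 25.407, so z ≈ 55.012 ≈ 55.0 km.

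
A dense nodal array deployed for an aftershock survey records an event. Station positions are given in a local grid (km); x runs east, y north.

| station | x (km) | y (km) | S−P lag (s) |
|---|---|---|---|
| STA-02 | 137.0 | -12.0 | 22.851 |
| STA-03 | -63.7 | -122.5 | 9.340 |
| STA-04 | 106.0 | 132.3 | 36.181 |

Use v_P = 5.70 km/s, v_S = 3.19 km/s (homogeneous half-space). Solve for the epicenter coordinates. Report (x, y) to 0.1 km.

Distance from S−P lag: d = Δt · v_P v_S / (v_P − v_S) = Δt · (5.70·3.19)/(5.70−3.19) ≈ 7.2442·Δt.
So d_STA-02 = 165.54, d_STA-03 = 67.66, d_STA-04 = 262.10 km.
Circle about each station: (x − 137.0)² + (y + 12.0)² = 165.54²; (x + 63.7)² + (y + 122.5)² = 67.66²; (x − 106.0)² + (y − 132.3)² = 262.10².
Subtracting pairs of circle equations eliminates x²+y² and gives linear equations (the radical axes):
-401.4 x − 221.0 y = 22976.56
-62.0 x + 288.6 y = -31466.63
Solving the 2×2 system: x ≈ 2.5, y ≈ -108.5 km.

x ≈ 2.5 km, y ≈ -108.5 km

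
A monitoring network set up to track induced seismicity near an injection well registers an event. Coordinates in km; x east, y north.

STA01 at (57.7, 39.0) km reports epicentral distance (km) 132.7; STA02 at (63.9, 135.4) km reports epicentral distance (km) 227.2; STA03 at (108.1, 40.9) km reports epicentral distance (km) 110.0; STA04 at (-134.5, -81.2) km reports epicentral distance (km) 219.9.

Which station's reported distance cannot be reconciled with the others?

STA03

Solve using three stations at a time. Using STA01, STA02, STA04 (subtract circle equations pairwise → linear system) gives (x, y) ≈ (85.2, -90.8).
Distances from that point to each station vs reported:
  STA01: calculated 132.6 vs reported 132.7 → residual 0.1 km
  STA02: calculated 227.2 vs reported 227.2 → residual 0.0 km
  STA03: calculated 133.7 vs reported 110.0 → residual 23.7 km
  STA04: calculated 219.9 vs reported 219.9 → residual 0.0 km
STA01, STA02, STA04 are mutually consistent (residuals ≈ 0); STA03 is off by 23.7 km.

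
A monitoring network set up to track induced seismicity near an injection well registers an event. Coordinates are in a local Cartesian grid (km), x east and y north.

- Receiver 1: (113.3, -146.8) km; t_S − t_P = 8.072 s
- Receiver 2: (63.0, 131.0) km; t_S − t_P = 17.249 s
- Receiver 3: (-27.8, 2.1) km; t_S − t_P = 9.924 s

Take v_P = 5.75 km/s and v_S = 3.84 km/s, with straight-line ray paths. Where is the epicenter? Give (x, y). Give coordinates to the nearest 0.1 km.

Distance from S−P lag: d = Δt · v_P v_S / (v_P − v_S) = Δt · (5.75·3.84)/(5.75−3.84) ≈ 11.5602·Δt.
So d_Receiver 1 = 93.31, d_Receiver 2 = 199.40, d_Receiver 3 = 114.72 km.
Circle about each station: (x − 113.3)² + (y + 146.8)² = 93.31²; (x − 63.0)² + (y − 131.0)² = 199.40²; (x + 27.8)² + (y − 2.1)² = 114.72².
Subtracting the Receiver 1 equation from the Receiver 2 and Receiver 3 equations removes the quadratic terms:
-100.6 x + 555.6 y = -44310.73
-282.2 x + 297.8 y = -38063.80
Solving the 2×2 system: x ≈ 62.7, y ≈ -68.4 km.

62.7 km east, -68.4 km north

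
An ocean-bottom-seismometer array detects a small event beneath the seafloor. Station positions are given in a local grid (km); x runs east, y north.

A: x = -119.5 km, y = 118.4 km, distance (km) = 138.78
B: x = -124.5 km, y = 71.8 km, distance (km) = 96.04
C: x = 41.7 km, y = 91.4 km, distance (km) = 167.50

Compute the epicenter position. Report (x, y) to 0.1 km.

Circle about each station: (x + 119.5)² + (y − 118.4)² = 138.78²; (x + 124.5)² + (y − 71.8)² = 96.04²; (x − 41.7)² + (y − 91.4)² = 167.50².
Subtracting the A equation from the B and C equations removes the quadratic terms:
-10.0 x − 93.2 y = 2392.89
322.4 x − 54.0 y = -27002.32
Solving the 2×2 system: x ≈ -86.5, y ≈ -16.4 km.

(-86.5, -16.4)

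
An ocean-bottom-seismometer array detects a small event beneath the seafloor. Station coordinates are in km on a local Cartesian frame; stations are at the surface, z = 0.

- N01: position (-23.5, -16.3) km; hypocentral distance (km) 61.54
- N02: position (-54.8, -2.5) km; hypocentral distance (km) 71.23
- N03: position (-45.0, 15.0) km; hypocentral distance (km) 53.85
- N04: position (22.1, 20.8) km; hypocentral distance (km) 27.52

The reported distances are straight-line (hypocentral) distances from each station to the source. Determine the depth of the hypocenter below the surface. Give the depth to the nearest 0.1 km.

7.3 km

Each station gives a sphere (x−x_i)² + (y−y_i)² + z² = d_i² (stations at z=0).
Subtracting the N01 sphere from N02 and N03: z² cancels, leaving linear equations in x and y:
-62.6 x + 27.6 y = 904.81
-43.0 x + 62.6 y = 2319.41
Solving: x ≈ 2.699, y ≈ 38.905 km (keep extra digits for the depth step; rounded: 2.7, 38.9).
Then from the N01 sphere: z² = 61.54² − (x + 23.5)² − (y + 16.3)² with x = 2.699, y = 38.905, so z ≈ 7.293 ≈ 7.3 km.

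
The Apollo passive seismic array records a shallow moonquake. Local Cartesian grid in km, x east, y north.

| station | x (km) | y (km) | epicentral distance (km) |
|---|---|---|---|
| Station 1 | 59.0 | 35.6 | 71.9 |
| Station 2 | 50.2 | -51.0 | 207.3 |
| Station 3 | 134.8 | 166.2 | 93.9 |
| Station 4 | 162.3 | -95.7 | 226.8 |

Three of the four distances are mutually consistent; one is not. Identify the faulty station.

Solve using three stations at a time. Using Station 1, Station 3, Station 4 (subtract circle equations pairwise → linear system) gives (x, y) ≈ (61.5, 107.5).
Distances from that point to each station vs reported:
  Station 1: calculated 71.9 vs reported 71.9 → residual 0.0 km
  Station 2: calculated 158.9 vs reported 207.3 → residual 48.4 km
  Station 3: calculated 93.9 vs reported 93.9 → residual 0.0 km
  Station 4: calculated 226.8 vs reported 226.8 → residual 0.0 km
Station 1, Station 3, Station 4 are mutually consistent (residuals ≈ 0); Station 2 is off by 48.4 km.

Station 2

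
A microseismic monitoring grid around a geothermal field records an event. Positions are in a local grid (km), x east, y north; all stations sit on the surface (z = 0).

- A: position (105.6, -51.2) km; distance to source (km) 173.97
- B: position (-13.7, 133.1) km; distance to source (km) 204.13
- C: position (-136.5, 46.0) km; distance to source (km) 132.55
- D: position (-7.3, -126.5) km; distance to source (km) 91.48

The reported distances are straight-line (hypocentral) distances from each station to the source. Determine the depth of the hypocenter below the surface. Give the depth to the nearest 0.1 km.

Each station gives a sphere (x−x_i)² + (y−y_i)² + z² = d_i² (stations at z=0).
Subtracting the A sphere from B and C: z² cancels, leaving linear equations in x and y:
-238.6 x + 368.6 y = -7273.00
-484.2 x + 194.4 y = 19671.51
Solving: x ≈ -65.596, y ≈ -62.193 km (keep extra digits for the depth step; rounded: -65.6, -62.2).
Then from the A sphere: z² = 173.97² − (x − 105.6)² − (y + 51.2)² with x = -65.596, y = -62.193, so z ≈ 28.925 ≈ 28.9 km.

depth ≈ 28.9 km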